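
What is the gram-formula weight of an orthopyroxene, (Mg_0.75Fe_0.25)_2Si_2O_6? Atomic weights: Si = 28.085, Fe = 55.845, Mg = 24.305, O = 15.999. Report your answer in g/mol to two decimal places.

Mg: 1.50 × 24.305 = 36.4575
Fe: 0.50 × 55.845 = 27.9225
Si: 2 × 28.085 = 56.1700
O: 6 × 15.999 = 95.9940
Summing the contributions gives the formula mass.

216.54 g/mol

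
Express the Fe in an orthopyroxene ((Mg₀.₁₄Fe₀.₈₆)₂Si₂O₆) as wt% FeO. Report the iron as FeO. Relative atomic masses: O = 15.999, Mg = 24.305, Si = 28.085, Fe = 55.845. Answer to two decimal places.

Molar mass of (Mg₀.₁₄Fe₀.₈₆)₂Si₂O₆ = 0.28*24.305 + 1.72*55.845 + 2*28.085 + 6*15.999 = 255.023 g/mol.
Each formula unit contains 1.72 Fe, equivalent to 1.72/1 = 1.7200 mol FeO.
M(FeO) = 1×55.845 + 1×15.999 = 71.844 g/mol.
Mass of FeO per formula unit = 1.7200 × 71.844 = 123.572 g.
FeO wt% = 123.572 / 255.023 × 100 = 48.46%.

48.46 wt%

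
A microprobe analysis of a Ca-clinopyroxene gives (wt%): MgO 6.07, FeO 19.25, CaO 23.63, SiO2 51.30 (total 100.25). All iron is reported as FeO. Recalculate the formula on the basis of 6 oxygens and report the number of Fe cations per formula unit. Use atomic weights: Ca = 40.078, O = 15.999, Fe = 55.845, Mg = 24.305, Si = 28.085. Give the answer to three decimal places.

0.631 Fe apfu

MgO (M=40.304): mol = 0.15061; Mg = 0.15061, O = 0.15061.
FeO (M=71.844): mol = 0.26794; Fe = 0.26794, O = 0.26794.
CaO (M=56.077): mol = 0.42138; Ca = 0.42138, O = 0.42138.
SiO2 (M=60.083): mol = 0.85382; Si = 0.85382, O = 1.70764.
ΣO = 2.54757; factor = 6/ΣO = 2.35519.
Fe apfu = 0.26794 × 2.35519 = 0.631.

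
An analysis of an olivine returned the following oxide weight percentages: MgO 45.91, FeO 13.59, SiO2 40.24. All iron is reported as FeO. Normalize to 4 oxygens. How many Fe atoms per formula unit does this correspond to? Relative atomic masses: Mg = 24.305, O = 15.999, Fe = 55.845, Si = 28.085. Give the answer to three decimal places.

0.284 Fe apfu

MgO (M=40.304): mol = 1.13909; Mg = 1.13909, O = 1.13909.
FeO (M=71.844): mol = 0.18916; Fe = 0.18916, O = 0.18916.
SiO2 (M=60.083): mol = 0.66974; Si = 0.66974, O = 1.33948.
ΣO = 2.66773; factor = 4/ΣO = 1.49940.
Fe apfu = 0.18916 × 1.49940 = 0.284.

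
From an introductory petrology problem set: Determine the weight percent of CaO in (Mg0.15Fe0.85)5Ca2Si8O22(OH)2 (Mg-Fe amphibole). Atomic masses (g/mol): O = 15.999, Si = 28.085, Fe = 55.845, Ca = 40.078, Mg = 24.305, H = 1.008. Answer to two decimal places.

Formula mass = 946.398 g/mol.
2 Ca → 2.0000 mol CaO per formula unit; M(CaO) = 56.077, so CaO mass = 112.154 g.
112.154/946.398 × 100 = 11.85 wt%.

11.85 wt%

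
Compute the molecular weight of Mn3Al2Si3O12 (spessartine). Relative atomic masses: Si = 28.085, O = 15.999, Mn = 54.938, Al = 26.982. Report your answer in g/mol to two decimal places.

495.02 g/mol

M = 3×54.938 + 2×26.982 + 3×28.085 + 12×15.999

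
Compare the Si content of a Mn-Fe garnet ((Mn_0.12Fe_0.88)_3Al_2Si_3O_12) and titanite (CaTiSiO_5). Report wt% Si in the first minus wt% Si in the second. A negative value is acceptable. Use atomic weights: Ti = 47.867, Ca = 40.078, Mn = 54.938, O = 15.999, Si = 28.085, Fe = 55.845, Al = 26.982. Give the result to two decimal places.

2.61 percentage points

First mineral: 84.255 g Si in 497.415 g formula = 16.94 wt% Si.
Second mineral: 28.085 g Si in 196.025 g formula = 14.33 wt% Si.
16.94% − 14.33% gives a difference of 2.61 percentage points.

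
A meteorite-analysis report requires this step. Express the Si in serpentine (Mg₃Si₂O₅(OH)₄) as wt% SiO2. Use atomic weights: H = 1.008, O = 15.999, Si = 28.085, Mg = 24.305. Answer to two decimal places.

43.36 wt%

Formula mass = 277.108 g/mol.
2 Si → 2.0000 mol SiO2 per formula unit; M(SiO2) = 60.083, so SiO2 mass = 120.166 g.
120.166/277.108 × 100 = 43.36 wt%.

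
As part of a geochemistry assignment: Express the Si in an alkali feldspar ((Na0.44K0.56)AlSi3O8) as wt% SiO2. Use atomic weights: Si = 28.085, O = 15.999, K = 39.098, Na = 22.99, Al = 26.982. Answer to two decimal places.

Molar mass of (Na0.44K0.56)AlSi3O8 = 0.44·22.99 + 0.56·39.098 + 1·26.982 + 3·28.085 + 8·15.999 = 271.239 g/mol.
Each formula unit contains 3 Si, equivalent to 3/1 = 3.0000 mol SiO2.
M(SiO2) = 1×28.085 + 2×15.999 = 60.083 g/mol.
Mass of SiO2 per formula unit = 3.0000 × 60.083 = 180.249 g.
SiO2 wt% = 180.249 / 271.239 × 100 = 66.45%.

66.45 wt%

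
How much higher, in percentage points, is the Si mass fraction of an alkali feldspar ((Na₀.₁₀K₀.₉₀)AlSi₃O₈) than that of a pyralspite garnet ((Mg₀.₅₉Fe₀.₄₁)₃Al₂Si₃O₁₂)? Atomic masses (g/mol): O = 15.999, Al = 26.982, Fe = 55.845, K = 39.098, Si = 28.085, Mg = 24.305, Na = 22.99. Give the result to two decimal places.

11.38 percentage points

Si in (Na₀.₁₀K₀.₉₀)AlSi₃O₈: molar mass 276.716 g/mol; 3×28.085 = 84.255 g → 30.45 wt%.
Si in (Mg₀.₅₉Fe₀.₄₁)₃Al₂Si₃O₁₂: molar mass 441.916 g/mol; 3×28.085 = 84.255 g → 19.07 wt%.
Difference = 30.45 − 19.07 = 11.38 percentage points.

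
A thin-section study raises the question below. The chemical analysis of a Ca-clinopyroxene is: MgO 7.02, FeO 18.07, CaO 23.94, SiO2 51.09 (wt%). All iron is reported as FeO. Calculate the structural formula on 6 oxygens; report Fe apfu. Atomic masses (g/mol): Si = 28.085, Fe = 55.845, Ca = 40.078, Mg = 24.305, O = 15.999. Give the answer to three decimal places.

0.591 Fe apfu

MgO (M=40.304): mol = 0.17418; Mg = 0.17418, O = 0.17418.
FeO (M=71.844): mol = 0.25152; Fe = 0.25152, O = 0.25152.
CaO (M=56.077): mol = 0.42691; Ca = 0.42691, O = 0.42691.
SiO2 (M=60.083): mol = 0.85032; Si = 0.85032, O = 1.70064.
ΣO = 2.55325; factor = 6/ΣO = 2.34995.
Fe apfu = 0.25152 × 2.34995 = 0.591.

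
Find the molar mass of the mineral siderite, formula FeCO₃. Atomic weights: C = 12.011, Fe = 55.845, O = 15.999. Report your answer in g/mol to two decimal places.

Fe: 1 × 55.845 = 55.8450
C: 1 × 12.011 = 12.0110
O: 3 × 15.999 = 47.9970
Summing the contributions gives the formula mass.

115.85 g/mol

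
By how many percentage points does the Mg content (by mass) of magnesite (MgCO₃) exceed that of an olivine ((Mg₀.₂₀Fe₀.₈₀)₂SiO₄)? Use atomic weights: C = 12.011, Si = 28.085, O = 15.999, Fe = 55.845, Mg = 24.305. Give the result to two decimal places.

23.74 percentage points

First mineral: 24.305 g Mg in 84.313 g formula = 28.83 wt% Mg.
Second mineral: 9.722 g Mg in 191.155 g formula = 5.09 wt% Mg.
28.83% − 5.09% gives a difference of 23.74 percentage points.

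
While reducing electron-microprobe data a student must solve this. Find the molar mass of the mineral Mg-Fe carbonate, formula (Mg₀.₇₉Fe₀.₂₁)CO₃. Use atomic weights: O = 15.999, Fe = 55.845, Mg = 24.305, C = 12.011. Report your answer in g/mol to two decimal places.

The formula mass is the sum 0.79·24.305 + 0.21·55.845 + 1·12.011 + 3·15.999.

90.94 g/mol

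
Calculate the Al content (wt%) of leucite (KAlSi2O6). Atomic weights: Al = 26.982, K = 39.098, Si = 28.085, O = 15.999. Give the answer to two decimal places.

M(KAlSi2O6) = 218.244 g/mol.
Al contributes 1 × 26.982 = 26.982 g per mole.
26.982/218.244 = 0.1236 → 12.36%.

12.36 wt%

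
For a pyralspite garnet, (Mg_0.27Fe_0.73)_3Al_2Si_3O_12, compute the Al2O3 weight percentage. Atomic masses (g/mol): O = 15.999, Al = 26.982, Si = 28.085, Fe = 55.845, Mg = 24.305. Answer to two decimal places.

M((Mg_0.27Fe_0.73)_3Al_2Si_3O_12) = 472.195 g/mol; M(Al2O3) = 101.961 g/mol.
Moles Al2O3 per formula unit = 2 Al ÷ 2 = 1.0000.
Al2O3 fraction = (1.0000 × 101.961) / 472.195 = 101.961/472.195 = 0.2159.

21.59 wt%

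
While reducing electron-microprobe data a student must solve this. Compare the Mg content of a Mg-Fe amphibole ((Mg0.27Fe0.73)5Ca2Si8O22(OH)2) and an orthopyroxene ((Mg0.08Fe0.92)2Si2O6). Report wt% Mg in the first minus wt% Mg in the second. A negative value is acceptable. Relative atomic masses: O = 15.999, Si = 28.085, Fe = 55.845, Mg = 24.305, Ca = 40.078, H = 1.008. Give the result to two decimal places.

2.04 percentage points

M((Mg0.27Fe0.73)5Ca2Si8O22(OH)2) = 927.474 g/mol, so wt% Mg = 32.812/927.474 × 100 = 3.54%.
M((Mg0.08Fe0.92)2Si2O6) = 258.808 g/mol, so wt% Mg = 3.889/258.808 × 100 = 1.50%.
3.54 − 1.50 = 2.04 pp.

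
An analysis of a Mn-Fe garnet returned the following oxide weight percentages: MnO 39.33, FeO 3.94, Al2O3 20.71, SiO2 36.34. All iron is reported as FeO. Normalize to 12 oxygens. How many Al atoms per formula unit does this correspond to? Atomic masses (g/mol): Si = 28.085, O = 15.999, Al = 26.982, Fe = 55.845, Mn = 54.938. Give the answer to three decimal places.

MnO (M=70.937): mol = 0.55444; Mn = 0.55444, O = 0.55444.
FeO (M=71.844): mol = 0.05484; Fe = 0.05484, O = 0.05484.
Al2O3 (M=101.961): mol = 0.20312; Al = 0.40624, O = 0.60936.
SiO2 (M=60.083): mol = 0.60483; Si = 0.60483, O = 1.20966.
ΣO = 2.42830; factor = 12/ΣO = 4.94173.
Al apfu = 0.40624 × 4.94173 = 2.008.

2.008 Al apfu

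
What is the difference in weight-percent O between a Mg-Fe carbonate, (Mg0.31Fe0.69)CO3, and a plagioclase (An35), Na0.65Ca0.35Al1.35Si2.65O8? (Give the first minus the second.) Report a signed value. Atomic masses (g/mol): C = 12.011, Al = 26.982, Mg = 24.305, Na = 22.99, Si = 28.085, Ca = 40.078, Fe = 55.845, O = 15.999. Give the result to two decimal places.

O in (Mg0.31Fe0.69)CO3: molar mass 106.076 g/mol; 3×15.999 = 47.997 g → 45.25 wt%.
O in Na0.65Ca0.35Al1.35Si2.65O8: molar mass 267.814 g/mol; 8×15.999 = 127.992 g → 47.79 wt%.
Difference = 45.25 − 47.79 = -2.54 percentage points.

-2.54 percentage points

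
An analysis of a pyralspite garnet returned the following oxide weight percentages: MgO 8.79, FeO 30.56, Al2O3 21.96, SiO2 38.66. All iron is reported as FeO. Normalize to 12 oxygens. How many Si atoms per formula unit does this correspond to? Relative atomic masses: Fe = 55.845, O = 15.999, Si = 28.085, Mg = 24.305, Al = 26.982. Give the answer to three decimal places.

MgO: 8.79/40.304 = 0.21809 mol → 0.21809 mol Mg, 0.21809 mol O.
FeO: 30.56/71.844 = 0.42537 mol → 0.42537 mol Fe, 0.42537 mol O.
Al2O3: 21.96/101.961 = 0.21538 mol → 0.43076 mol Al, 0.64614 mol O.
SiO2: 38.66/60.083 = 0.64344 mol → 0.64344 mol Si, 1.28688 mol O.
Total oxygen = 2.57648 mol. Normalization factor = 12/2.57648 = 4.65752.
Si per 12 O = 0.64344 × 4.65752 = 2.997.

2.997 Si apfu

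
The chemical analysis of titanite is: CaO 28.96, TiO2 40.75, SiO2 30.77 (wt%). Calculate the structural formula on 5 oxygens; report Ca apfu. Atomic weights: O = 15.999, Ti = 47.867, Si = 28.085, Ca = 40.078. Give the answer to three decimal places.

CaO: 28.96/56.077 = 0.51643 mol → 0.51643 mol Ca, 0.51643 mol O.
TiO2: 40.75/79.865 = 0.51024 mol → 0.51024 mol Ti, 1.02048 mol O.
SiO2: 30.77/60.083 = 0.51212 mol → 0.51212 mol Si, 1.02424 mol O.
Total oxygen = 2.56115 mol. Normalization factor = 5/2.56115 = 1.95225.
Ca per 5 O = 0.51643 × 1.95225 = 1.008.

1.008 Ca apfu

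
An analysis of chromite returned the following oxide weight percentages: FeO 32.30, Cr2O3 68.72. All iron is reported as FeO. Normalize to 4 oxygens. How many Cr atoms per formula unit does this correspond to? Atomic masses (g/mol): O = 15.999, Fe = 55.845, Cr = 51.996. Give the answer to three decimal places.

2.003 Cr apfu

FeO: 32.30/71.844 = 0.44959 mol → 0.44959 mol Fe, 0.44959 mol O.
Cr2O3: 68.72/151.989 = 0.45214 mol → 0.90428 mol Cr, 1.35642 mol O.
Total oxygen = 1.80601 mol. Normalization factor = 4/1.80601 = 2.21483.
Cr per 4 O = 0.90428 × 2.21483 = 2.003.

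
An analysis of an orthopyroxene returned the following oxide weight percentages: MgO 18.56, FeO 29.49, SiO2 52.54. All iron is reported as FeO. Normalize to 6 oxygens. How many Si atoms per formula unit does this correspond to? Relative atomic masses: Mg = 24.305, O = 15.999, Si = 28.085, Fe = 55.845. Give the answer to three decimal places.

2.003 Si apfu

MgO (M=40.304): mol = 0.46050; Mg = 0.46050, O = 0.46050.
FeO (M=71.844): mol = 0.41047; Fe = 0.41047, O = 0.41047.
SiO2 (M=60.083): mol = 0.87446; Si = 0.87446, O = 1.74892.
ΣO = 2.61989; factor = 6/ΣO = 2.29017.
Si apfu = 0.87446 × 2.29017 = 2.003.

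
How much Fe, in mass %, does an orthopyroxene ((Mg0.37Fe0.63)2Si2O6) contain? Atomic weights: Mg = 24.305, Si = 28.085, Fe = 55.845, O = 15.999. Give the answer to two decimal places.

29.26 mass %

Molar mass of (Mg0.37Fe0.63)2Si2O6: 0.74*24.305 + 1.26*55.845 + 2*28.085 + 6*15.999 = 240.514 g/mol.
Mass of Fe per formula unit: 1.26 × 55.845 = 70.365 g.
Weight fraction Fe = 70.365 / 240.514 = 0.2926.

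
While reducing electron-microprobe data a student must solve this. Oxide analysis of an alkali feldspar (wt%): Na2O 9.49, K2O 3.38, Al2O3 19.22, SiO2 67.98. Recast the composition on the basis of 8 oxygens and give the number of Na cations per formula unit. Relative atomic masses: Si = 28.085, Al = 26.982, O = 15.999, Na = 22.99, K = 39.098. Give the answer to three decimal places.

0.812 Na apfu

Na2O: 9.49/61.979 = 0.15312 mol → 0.30624 mol Na, 0.15312 mol O.
K2O: 3.38/94.195 = 0.03588 mol → 0.07176 mol K, 0.03588 mol O.
Al2O3: 19.22/101.961 = 0.18850 mol → 0.37700 mol Al, 0.56550 mol O.
SiO2: 67.98/60.083 = 1.13143 mol → 1.13143 mol Si, 2.26286 mol O.
Total oxygen = 3.01736 mol. Normalization factor = 8/3.01736 = 2.65132.
Na per 8 O = 0.30624 × 2.65132 = 0.812.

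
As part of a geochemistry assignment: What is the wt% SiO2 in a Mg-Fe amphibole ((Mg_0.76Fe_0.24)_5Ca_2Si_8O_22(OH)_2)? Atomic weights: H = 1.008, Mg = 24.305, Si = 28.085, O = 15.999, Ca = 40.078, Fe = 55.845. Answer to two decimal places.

M((Mg_0.76Fe_0.24)_5Ca_2Si_8O_22(OH)_2) = 850.201 g/mol; M(SiO2) = 60.083 g/mol.
Moles SiO2 per formula unit = 8 Si ÷ 1 = 8.0000.
SiO2 fraction = (8.0000 × 60.083) / 850.201 = 480.664/850.201 = 0.5654.

56.54 wt%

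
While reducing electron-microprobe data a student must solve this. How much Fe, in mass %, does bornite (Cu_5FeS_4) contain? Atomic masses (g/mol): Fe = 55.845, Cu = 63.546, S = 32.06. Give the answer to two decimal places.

Molar mass of Cu_5FeS_4: 5×63.546 + 1×55.845 + 4×32.06 = 501.815 g/mol.
Mass of Fe per formula unit: 1 × 55.845 = 55.845 g.
Weight fraction Fe = 55.845 / 501.815 = 0.1113.

11.13 mass %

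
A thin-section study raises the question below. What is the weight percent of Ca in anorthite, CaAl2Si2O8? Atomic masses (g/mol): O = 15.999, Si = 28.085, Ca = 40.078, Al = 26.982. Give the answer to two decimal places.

M(CaAl2Si2O8) = 278.204 g/mol.
Ca contributes 1 × 40.078 = 40.078 g per mole.
40.078/278.204 = 0.1441 → 14.41%.

14.41 wt%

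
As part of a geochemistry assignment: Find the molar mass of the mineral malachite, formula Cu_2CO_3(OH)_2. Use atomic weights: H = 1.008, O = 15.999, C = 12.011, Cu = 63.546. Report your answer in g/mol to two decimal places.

Cu: 2 × 63.546 = 127.0920
C: 1 × 12.011 = 12.0110
O: 5 × 15.999 = 79.9950
H: 2 × 1.008 = 2.0160
Summing the contributions gives the formula mass.

221.11 g/mol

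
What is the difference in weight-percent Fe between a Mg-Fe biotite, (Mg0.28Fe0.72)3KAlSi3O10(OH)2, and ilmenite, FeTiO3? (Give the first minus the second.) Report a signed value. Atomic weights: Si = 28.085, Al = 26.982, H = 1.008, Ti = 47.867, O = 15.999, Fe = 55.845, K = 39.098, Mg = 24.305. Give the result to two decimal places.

-11.96 percentage points

Fe in (Mg0.28Fe0.72)3KAlSi3O10(OH)2: molar mass 485.380 g/mol; 2.16×55.845 = 120.625 g → 24.85 wt%.
Fe in FeTiO3: molar mass 151.709 g/mol; 1×55.845 = 55.845 g → 36.81 wt%.
Difference = 24.85 − 36.81 = -11.96 percentage points.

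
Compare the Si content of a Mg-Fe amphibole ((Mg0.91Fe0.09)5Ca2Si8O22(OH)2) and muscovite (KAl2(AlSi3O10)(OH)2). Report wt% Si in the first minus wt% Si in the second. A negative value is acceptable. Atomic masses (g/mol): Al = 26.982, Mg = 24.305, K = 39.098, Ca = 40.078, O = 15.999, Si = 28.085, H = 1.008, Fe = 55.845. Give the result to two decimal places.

First mineral: 224.680 g Si in 826.546 g formula = 27.18 wt% Si.
Second mineral: 84.255 g Si in 398.303 g formula = 21.15 wt% Si.
27.18% − 21.15% gives a difference of 6.03 percentage points.

6.03 percentage points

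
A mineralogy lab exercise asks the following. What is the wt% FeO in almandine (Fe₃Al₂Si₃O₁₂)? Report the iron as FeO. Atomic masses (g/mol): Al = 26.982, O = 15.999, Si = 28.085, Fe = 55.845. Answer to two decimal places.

43.30 wt%

Formula mass = 497.742 g/mol.
3 Fe → 3.0000 mol FeO per formula unit; M(FeO) = 71.844, so FeO mass = 215.532 g.
215.532/497.742 × 100 = 43.30 wt%.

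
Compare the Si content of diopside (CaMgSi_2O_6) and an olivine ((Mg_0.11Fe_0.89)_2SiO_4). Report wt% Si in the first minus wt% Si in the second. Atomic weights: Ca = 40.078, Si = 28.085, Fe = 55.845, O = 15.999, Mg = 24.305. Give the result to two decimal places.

11.67 percentage points

M(CaMgSi_2O_6) = 216.547 g/mol, so wt% Si = 56.170/216.547 × 100 = 25.94%.
M((Mg_0.11Fe_0.89)_2SiO_4) = 196.832 g/mol, so wt% Si = 28.085/196.832 × 100 = 14.27%.
25.94 − 14.27 = 11.67 pp.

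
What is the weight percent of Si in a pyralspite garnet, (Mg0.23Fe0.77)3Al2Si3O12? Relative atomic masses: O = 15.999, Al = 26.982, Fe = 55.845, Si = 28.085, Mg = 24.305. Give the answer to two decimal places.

17.70 wt%

Formula mass = 0.69*24.305 + 2.31*55.845 + 2*26.982 + 3*28.085 + 12*15.999 = 475.979 g/mol, of which 84.255 g is Si.
So Si makes up 84.255/475.979 = 0.1770 of the mass, i.e. 17.70%.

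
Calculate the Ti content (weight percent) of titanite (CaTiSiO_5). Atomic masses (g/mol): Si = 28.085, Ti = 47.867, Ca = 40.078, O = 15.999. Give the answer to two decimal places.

M(CaTiSiO_5) = 196.025 g/mol.
Ti contributes 1 × 47.867 = 47.867 g per mole.
47.867/196.025 = 0.2442 → 24.42%.

24.42 weight percent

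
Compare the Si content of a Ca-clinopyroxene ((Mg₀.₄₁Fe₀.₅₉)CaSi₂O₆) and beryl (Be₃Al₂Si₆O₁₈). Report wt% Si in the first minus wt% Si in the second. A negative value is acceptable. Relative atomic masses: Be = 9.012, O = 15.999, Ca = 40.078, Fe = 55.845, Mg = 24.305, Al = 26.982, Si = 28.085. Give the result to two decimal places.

Si in (Mg₀.₄₁Fe₀.₅₉)CaSi₂O₆: molar mass 235.156 g/mol; 2×28.085 = 56.170 g → 23.89 wt%.
Si in Be₃Al₂Si₆O₁₈: molar mass 537.492 g/mol; 6×28.085 = 168.510 g → 31.35 wt%.
Difference = 23.89 − 31.35 = -7.46 percentage points.

-7.46 percentage points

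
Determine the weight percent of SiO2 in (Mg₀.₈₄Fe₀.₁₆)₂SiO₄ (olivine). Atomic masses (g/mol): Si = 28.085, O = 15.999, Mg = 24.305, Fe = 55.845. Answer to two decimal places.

M((Mg₀.₈₄Fe₀.₁₆)₂SiO₄) = 150.784 g/mol; M(SiO2) = 60.083 g/mol.
Moles SiO2 per formula unit = 1 Si ÷ 1 = 1.0000.
SiO2 fraction = (1.0000 × 60.083) / 150.784 = 60.083/150.784 = 0.3985.

39.85 wt%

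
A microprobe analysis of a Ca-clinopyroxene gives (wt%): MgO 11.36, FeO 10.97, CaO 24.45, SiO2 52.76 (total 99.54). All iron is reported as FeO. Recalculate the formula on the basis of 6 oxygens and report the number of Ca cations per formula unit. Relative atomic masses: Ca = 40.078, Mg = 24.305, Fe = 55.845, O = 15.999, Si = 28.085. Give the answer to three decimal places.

0.996 Ca apfu

MgO: 11.36/40.304 = 0.28186 mol → 0.28186 mol Mg, 0.28186 mol O.
FeO: 10.97/71.844 = 0.15269 mol → 0.15269 mol Fe, 0.15269 mol O.
CaO: 24.45/56.077 = 0.43601 mol → 0.43601 mol Ca, 0.43601 mol O.
SiO2: 52.76/60.083 = 0.87812 mol → 0.87812 mol Si, 1.75624 mol O.
Total oxygen = 2.62680 mol. Normalization factor = 6/2.62680 = 2.28415.
Ca per 6 O = 0.43601 × 2.28415 = 0.996.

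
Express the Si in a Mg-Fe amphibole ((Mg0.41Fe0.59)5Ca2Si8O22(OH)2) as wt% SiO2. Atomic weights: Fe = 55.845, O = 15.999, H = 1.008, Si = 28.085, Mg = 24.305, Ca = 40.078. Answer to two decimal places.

M((Mg0.41Fe0.59)5Ca2Si8O22(OH)2) = 905.396 g/mol; M(SiO2) = 60.083 g/mol.
Moles SiO2 per formula unit = 8 Si ÷ 1 = 8.0000.
SiO2 fraction = (8.0000 × 60.083) / 905.396 = 480.664/905.396 = 0.5309.

53.09 wt%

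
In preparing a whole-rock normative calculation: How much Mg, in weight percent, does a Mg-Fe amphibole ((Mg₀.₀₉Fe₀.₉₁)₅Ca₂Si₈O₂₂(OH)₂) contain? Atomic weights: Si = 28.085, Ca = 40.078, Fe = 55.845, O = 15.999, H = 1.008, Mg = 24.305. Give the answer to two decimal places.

M((Mg₀.₀₉Fe₀.₉₁)₅Ca₂Si₈O₂₂(OH)₂) = 955.860 g/mol.
Mg contributes 0.45 × 24.305 = 10.937 g per mole.
10.937/955.860 = 0.0114 → 1.14%.

1.14 weight percent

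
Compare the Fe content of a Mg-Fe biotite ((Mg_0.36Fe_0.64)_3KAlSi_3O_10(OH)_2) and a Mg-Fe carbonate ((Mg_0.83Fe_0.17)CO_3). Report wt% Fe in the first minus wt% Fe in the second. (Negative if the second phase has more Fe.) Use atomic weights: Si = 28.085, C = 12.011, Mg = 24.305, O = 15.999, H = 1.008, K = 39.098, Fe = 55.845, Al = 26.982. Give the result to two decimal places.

11.85 percentage points

M((Mg_0.36Fe_0.64)_3KAlSi_3O_10(OH)_2) = 477.811 g/mol, so wt% Fe = 107.222/477.811 × 100 = 22.44%.
M((Mg_0.83Fe_0.17)CO_3) = 89.675 g/mol, so wt% Fe = 9.494/89.675 × 100 = 10.59%.
22.44 − 10.59 = 11.85 pp.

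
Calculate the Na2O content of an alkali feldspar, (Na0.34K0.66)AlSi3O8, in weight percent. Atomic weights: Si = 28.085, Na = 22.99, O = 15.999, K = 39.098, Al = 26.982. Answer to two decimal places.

3.86 wt%

M((Na0.34K0.66)AlSi3O8) = 272.850 g/mol; M(Na2O) = 61.979 g/mol.
Moles Na2O per formula unit = 0.34 Na ÷ 2 = 0.1700.
Na2O fraction = (0.1700 × 61.979) / 272.850 = 10.536/272.850 = 0.0386.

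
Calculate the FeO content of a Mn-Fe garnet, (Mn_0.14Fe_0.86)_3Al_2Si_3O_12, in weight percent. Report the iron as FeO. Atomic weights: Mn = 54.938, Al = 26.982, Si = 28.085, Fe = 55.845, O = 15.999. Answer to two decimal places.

Molar mass of (Mn_0.14Fe_0.86)_3Al_2Si_3O_12 = 0.42×54.938 + 2.58×55.845 + 2×26.982 + 3×28.085 + 12×15.999 = 497.361 g/mol.
Each formula unit contains 2.58 Fe, equivalent to 2.58/1 = 2.5800 mol FeO.
M(FeO) = 1×55.845 + 1×15.999 = 71.844 g/mol.
Mass of FeO per formula unit = 2.5800 × 71.844 = 185.358 g.
FeO wt% = 185.358 / 497.361 × 100 = 37.27%.

37.27 wt%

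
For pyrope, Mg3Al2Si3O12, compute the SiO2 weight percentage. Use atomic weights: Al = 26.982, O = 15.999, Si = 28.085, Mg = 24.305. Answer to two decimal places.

44.71 wt%

Molar mass of Mg3Al2Si3O12 = 3*24.305 + 2*26.982 + 3*28.085 + 12*15.999 = 403.122 g/mol.
Each formula unit contains 3 Si, equivalent to 3/1 = 3.0000 mol SiO2.
M(SiO2) = 1×28.085 + 2×15.999 = 60.083 g/mol.
Mass of SiO2 per formula unit = 3.0000 × 60.083 = 180.249 g.
SiO2 wt% = 180.249 / 403.122 × 100 = 44.71%.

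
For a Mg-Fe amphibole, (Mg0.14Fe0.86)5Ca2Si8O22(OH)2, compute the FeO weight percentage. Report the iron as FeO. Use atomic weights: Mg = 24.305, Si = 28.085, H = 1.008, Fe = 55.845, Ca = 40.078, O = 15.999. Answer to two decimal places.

32.59 wt%

M((Mg0.14Fe0.86)5Ca2Si8O22(OH)2) = 947.975 g/mol; M(FeO) = 71.844 g/mol.
Moles FeO per formula unit = 4.30 Fe ÷ 1 = 4.3000.
FeO fraction = (4.3000 × 71.844) / 947.975 = 308.929/947.975 = 0.3259.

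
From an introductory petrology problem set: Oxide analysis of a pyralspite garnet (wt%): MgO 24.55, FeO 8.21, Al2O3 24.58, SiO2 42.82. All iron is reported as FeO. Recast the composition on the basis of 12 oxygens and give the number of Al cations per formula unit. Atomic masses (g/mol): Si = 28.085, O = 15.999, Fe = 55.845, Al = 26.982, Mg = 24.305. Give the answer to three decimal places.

2.015 Al apfu

MgO (M=40.304): mol = 0.60912; Mg = 0.60912, O = 0.60912.
FeO (M=71.844): mol = 0.11428; Fe = 0.11428, O = 0.11428.
Al2O3 (M=101.961): mol = 0.24107; Al = 0.48214, O = 0.72321.
SiO2 (M=60.083): mol = 0.71268; Si = 0.71268, O = 1.42536.
ΣO = 2.87197; factor = 12/ΣO = 4.17832.
Al apfu = 0.48214 × 4.17832 = 2.015.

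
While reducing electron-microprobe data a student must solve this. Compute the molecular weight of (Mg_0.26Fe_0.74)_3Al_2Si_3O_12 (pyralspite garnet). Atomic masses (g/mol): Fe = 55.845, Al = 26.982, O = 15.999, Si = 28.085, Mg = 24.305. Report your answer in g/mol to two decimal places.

473.14 g/mol

Mg: 0.78 × 24.305 = 18.9579
Fe: 2.22 × 55.845 = 123.9759
Al: 2 × 26.982 = 53.9640
Si: 3 × 28.085 = 84.2550
O: 12 × 15.999 = 191.9880
Summing the contributions gives the formula mass.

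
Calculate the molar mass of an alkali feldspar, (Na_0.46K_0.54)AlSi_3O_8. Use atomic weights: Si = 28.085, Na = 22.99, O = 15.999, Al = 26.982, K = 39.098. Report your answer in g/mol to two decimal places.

Na: 0.46 × 22.99 = 10.5754
K: 0.54 × 39.098 = 21.1129
Al: 1 × 26.982 = 26.9820
Si: 3 × 28.085 = 84.2550
O: 8 × 15.999 = 127.9920
Summing the contributions gives the formula mass.

270.92 g/mol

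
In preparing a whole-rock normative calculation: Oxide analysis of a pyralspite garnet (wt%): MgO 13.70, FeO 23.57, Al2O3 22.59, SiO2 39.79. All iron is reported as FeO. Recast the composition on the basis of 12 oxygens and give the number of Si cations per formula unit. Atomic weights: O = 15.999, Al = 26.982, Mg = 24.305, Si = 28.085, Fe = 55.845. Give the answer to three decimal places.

2.991 Si apfu

MgO: 13.70/40.304 = 0.33992 mol → 0.33992 mol Mg, 0.33992 mol O.
FeO: 23.57/71.844 = 0.32807 mol → 0.32807 mol Fe, 0.32807 mol O.
Al2O3: 22.59/101.961 = 0.22156 mol → 0.44312 mol Al, 0.66468 mol O.
SiO2: 39.79/60.083 = 0.66225 mol → 0.66225 mol Si, 1.32450 mol O.
Total oxygen = 2.65717 mol. Normalization factor = 12/2.65717 = 4.51608.
Si per 12 O = 0.66225 × 4.51608 = 2.991.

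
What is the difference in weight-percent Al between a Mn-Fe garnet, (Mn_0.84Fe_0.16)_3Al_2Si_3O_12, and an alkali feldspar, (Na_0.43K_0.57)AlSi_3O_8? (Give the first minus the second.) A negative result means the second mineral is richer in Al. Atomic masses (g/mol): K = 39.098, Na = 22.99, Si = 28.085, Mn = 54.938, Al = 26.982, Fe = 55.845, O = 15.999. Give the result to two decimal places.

First mineral: 53.964 g Al in 495.456 g formula = 10.89 wt% Al.
Second mineral: 26.982 g Al in 271.401 g formula = 9.94 wt% Al.
10.89% − 9.94% gives a difference of 0.95 percentage points.

0.95 percentage points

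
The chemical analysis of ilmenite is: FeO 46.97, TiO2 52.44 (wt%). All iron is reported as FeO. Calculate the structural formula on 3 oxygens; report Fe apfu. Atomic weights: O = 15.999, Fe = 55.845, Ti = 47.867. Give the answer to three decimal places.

FeO: 46.97/71.844 = 0.65378 mol → 0.65378 mol Fe, 0.65378 mol O.
TiO2: 52.44/79.865 = 0.65661 mol → 0.65661 mol Ti, 1.31322 mol O.
Total oxygen = 1.96700 mol. Normalization factor = 3/1.96700 = 1.52517.
Fe per 3 O = 0.65378 × 1.52517 = 0.997.

0.997 Fe apfu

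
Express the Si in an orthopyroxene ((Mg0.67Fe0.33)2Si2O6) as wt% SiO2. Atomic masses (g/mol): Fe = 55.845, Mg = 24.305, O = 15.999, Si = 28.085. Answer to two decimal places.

Molar mass of (Mg0.67Fe0.33)2Si2O6 = 1.34*24.305 + 0.66*55.845 + 2*28.085 + 6*15.999 = 221.590 g/mol.
Each formula unit contains 2 Si, equivalent to 2/1 = 2.0000 mol SiO2.
M(SiO2) = 1×28.085 + 2×15.999 = 60.083 g/mol.
Mass of SiO2 per formula unit = 2.0000 × 60.083 = 120.166 g.
SiO2 wt% = 120.166 / 221.590 × 100 = 54.23%.

54.23 wt%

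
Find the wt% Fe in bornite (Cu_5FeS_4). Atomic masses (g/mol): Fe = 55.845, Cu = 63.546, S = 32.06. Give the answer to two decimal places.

Formula mass = 5*63.546 + 1*55.845 + 4*32.06 = 501.815 g/mol, of which 55.845 g is Fe.
So Fe makes up 55.845/501.815 = 0.1113 of the mass, i.e. 11.13%.

11.13 wt%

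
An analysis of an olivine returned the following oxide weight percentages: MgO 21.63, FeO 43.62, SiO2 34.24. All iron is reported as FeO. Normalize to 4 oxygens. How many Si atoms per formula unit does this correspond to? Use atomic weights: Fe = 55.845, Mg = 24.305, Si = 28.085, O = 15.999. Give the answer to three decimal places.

21.63 wt% MgO ÷ 40.304 g/mol = 0.53667 mol, giving 0.53667 Mg and 0.53667 O.
43.62 wt% FeO ÷ 71.844 g/mol = 0.60715 mol, giving 0.60715 Fe and 0.60715 O.
34.24 wt% SiO2 ÷ 60.083 g/mol = 0.56988 mol, giving 0.56988 Si and 1.13976 O.
Oxygen sums to 2.28358; scaling by 4/2.28358 = 1.75164 puts the formula on 4 O.
Si: 0.56988 × 1.75164 = 0.998 atoms per formula unit.

0.998 Si apfu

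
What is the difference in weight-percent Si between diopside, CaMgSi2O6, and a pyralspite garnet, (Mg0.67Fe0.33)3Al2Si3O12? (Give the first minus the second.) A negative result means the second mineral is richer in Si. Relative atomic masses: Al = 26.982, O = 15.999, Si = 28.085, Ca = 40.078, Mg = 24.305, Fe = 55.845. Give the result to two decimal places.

6.54 percentage points

Si in CaMgSi2O6: molar mass 216.547 g/mol; 2×28.085 = 56.170 g → 25.94 wt%.
Si in (Mg0.67Fe0.33)3Al2Si3O12: molar mass 434.347 g/mol; 3×28.085 = 84.255 g → 19.40 wt%.
Difference = 25.94 − 19.40 = 6.54 percentage points.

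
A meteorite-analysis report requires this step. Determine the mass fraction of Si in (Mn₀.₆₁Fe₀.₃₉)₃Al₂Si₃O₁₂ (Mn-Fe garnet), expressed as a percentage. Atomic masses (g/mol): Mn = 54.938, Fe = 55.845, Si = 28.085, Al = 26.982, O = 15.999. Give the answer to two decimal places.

M((Mn₀.₆₁Fe₀.₃₉)₃Al₂Si₃O₁₂) = 496.082 g/mol.
Si contributes 3 × 28.085 = 84.255 g per mole.
84.255/496.082 = 0.1698 → 16.98%.

16.98 wt%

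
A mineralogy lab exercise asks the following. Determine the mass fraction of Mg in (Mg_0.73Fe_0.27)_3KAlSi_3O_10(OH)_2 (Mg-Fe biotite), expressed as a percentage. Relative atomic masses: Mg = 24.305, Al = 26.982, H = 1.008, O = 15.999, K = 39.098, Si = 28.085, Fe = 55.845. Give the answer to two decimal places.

M((Mg_0.73Fe_0.27)_3KAlSi_3O_10(OH)_2) = 442.801 g/mol.
Mg contributes 2.19 × 24.305 = 53.228 g per mole.
53.228/442.801 = 0.1202 → 12.02%.

12.02 weight percent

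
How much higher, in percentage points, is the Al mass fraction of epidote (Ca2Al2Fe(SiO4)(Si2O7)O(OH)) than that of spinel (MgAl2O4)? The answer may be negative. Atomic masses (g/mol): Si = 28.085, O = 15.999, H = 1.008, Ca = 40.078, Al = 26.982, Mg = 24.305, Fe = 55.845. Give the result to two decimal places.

M(Ca2Al2Fe(SiO4)(Si2O7)O(OH)) = 483.215 g/mol, so wt% Al = 53.964/483.215 × 100 = 11.17%.
M(MgAl2O4) = 142.265 g/mol, so wt% Al = 53.964/142.265 × 100 = 37.93%.
11.17 − 37.93 = -26.76 pp.

-26.76 percentage points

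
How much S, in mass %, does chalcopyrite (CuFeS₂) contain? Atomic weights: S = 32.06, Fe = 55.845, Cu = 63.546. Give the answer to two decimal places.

34.94 mass %

M(CuFeS₂) = 183.511 g/mol.
S contributes 2 × 32.06 = 64.120 g per mole.
64.120/183.511 = 0.3494 → 34.94%.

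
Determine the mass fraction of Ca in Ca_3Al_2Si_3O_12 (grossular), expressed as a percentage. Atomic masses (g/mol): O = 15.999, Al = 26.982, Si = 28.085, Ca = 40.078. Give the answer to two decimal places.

26.69 weight percent

Molar mass of Ca_3Al_2Si_3O_12: 3·40.078 + 2·26.982 + 3·28.085 + 12·15.999 = 450.441 g/mol.
Mass of Ca per formula unit: 3 × 40.078 = 120.234 g.
Weight fraction Ca = 120.234 / 450.441 = 0.2669.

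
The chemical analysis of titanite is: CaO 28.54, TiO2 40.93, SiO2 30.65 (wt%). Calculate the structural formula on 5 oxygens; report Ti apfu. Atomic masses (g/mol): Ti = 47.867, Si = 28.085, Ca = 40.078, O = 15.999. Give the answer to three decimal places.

1.003 Ti apfu

CaO: 28.54/56.077 = 0.50894 mol → 0.50894 mol Ca, 0.50894 mol O.
TiO2: 40.93/79.865 = 0.51249 mol → 0.51249 mol Ti, 1.02498 mol O.
SiO2: 30.65/60.083 = 0.51013 mol → 0.51013 mol Si, 1.02026 mol O.
Total oxygen = 2.55418 mol. Normalization factor = 5/2.55418 = 1.95758.
Ti per 5 O = 0.51249 × 1.95758 = 1.003.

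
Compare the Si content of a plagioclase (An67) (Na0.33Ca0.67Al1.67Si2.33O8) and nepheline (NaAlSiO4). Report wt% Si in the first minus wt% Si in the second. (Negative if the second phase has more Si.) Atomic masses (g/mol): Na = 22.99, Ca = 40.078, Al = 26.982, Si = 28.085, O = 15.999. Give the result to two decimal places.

4.21 percentage points

M(Na0.33Ca0.67Al1.67Si2.33O8) = 272.929 g/mol, so wt% Si = 65.438/272.929 × 100 = 23.98%.
M(NaAlSiO4) = 142.053 g/mol, so wt% Si = 28.085/142.053 × 100 = 19.77%.
23.98 − 19.77 = 4.21 pp.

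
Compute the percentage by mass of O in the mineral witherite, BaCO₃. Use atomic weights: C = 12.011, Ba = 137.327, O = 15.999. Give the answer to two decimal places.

24.32 wt%

Formula mass = 1·137.327 + 1·12.011 + 3·15.999 = 197.335 g/mol, of which 47.997 g is O.
So O makes up 47.997/197.335 = 0.2432 of the mass, i.e. 24.32%.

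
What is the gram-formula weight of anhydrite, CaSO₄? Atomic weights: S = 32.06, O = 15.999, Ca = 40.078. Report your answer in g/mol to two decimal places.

Ca: 1 × 40.078 = 40.0780
S: 1 × 32.06 = 32.0600
O: 4 × 15.999 = 63.9960
Summing the contributions gives the formula mass.

136.13 g/mol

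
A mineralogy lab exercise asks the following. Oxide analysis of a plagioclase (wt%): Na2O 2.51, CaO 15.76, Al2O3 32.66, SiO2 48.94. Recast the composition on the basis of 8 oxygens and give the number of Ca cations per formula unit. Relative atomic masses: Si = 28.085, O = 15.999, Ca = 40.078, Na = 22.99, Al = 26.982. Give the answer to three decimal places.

Na2O (M=61.979): mol = 0.04050; Na = 0.08100, O = 0.04050.
CaO (M=56.077): mol = 0.28104; Ca = 0.28104, O = 0.28104.
Al2O3 (M=101.961): mol = 0.32032; Al = 0.64064, O = 0.96096.
SiO2 (M=60.083): mol = 0.81454; Si = 0.81454, O = 1.62908.
ΣO = 2.91158; factor = 8/ΣO = 2.74765.
Ca apfu = 0.28104 × 2.74765 = 0.772.

0.772 Ca apfu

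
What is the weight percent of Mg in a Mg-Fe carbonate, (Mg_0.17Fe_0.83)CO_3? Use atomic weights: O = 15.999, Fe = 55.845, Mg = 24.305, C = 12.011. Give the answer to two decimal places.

3.74 weight percent

M((Mg_0.17Fe_0.83)CO_3) = 110.491 g/mol.
Mg contributes 0.17 × 24.305 = 4.132 g per mole.
4.132/110.491 = 0.0374 → 3.74%.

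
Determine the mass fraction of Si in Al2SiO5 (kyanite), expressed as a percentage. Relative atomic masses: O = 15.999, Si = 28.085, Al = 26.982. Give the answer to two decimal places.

Molar mass of Al2SiO5: 2*26.982 + 1*28.085 + 5*15.999 = 162.044 g/mol.
Mass of Si per formula unit: 1 × 28.085 = 28.085 g.
Weight fraction Si = 28.085 / 162.044 = 0.1733.

17.33 wt%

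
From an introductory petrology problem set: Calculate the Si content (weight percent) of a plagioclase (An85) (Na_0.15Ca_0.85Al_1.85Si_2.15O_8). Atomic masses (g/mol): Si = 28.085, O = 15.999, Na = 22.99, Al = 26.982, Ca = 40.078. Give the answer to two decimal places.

21.89 weight percent

Formula mass = 0.15·22.99 + 0.85·40.078 + 1.85·26.982 + 2.15·28.085 + 8·15.999 = 275.806 g/mol, of which 60.383 g is Si.
So Si makes up 60.383/275.806 = 0.2189 of the mass, i.e. 21.89%.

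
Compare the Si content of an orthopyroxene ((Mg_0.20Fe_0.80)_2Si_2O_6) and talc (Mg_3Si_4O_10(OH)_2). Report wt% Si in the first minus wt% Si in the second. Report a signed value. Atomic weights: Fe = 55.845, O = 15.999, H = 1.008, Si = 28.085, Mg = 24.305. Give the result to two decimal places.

Si in (Mg_0.20Fe_0.80)_2Si_2O_6: molar mass 251.238 g/mol; 2×28.085 = 56.170 g → 22.36 wt%.
Si in Mg_3Si_4O_10(OH)_2: molar mass 379.259 g/mol; 4×28.085 = 112.340 g → 29.62 wt%.
Difference = 22.36 − 29.62 = -7.26 percentage points.

-7.26 percentage points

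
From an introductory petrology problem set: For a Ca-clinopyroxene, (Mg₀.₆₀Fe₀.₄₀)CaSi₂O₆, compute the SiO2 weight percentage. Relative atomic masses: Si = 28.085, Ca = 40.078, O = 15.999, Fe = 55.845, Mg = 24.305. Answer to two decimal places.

Molar mass of (Mg₀.₆₀Fe₀.₄₀)CaSi₂O₆ = 0.60*24.305 + 0.40*55.845 + 1*40.078 + 2*28.085 + 6*15.999 = 229.163 g/mol.
Each formula unit contains 2 Si, equivalent to 2/1 = 2.0000 mol SiO2.
M(SiO2) = 1×28.085 + 2×15.999 = 60.083 g/mol.
Mass of SiO2 per formula unit = 2.0000 × 60.083 = 120.166 g.
SiO2 wt% = 120.166 / 229.163 × 100 = 52.44%.

52.44 wt%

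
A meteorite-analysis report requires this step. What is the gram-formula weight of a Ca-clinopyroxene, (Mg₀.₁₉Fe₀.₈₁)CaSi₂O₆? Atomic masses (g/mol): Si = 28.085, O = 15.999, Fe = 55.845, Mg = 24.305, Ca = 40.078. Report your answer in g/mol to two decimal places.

M = 0.19·24.305 + 0.81·55.845 + 1·40.078 + 2·28.085 + 6·15.999

242.09 g/mol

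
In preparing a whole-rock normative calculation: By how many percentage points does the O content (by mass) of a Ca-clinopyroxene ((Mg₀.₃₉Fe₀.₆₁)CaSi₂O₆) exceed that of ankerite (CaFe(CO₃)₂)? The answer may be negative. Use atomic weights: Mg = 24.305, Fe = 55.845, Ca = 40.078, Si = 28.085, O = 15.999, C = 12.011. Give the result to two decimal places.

First mineral: 95.994 g O in 235.786 g formula = 40.71 wt% O.
Second mineral: 95.994 g O in 215.939 g formula = 44.45 wt% O.
40.71% − 44.45% gives a difference of -3.74 percentage points.

-3.74 percentage points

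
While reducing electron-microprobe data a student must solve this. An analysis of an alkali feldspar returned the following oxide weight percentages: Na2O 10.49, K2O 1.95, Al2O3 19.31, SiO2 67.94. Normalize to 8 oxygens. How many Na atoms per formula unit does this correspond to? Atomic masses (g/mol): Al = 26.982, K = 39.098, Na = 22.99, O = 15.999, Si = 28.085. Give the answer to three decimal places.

10.49 wt% Na2O ÷ 61.979 g/mol = 0.16925 mol, giving 0.33850 Na and 0.16925 O.
1.95 wt% K2O ÷ 94.195 g/mol = 0.02070 mol, giving 0.04140 K and 0.02070 O.
19.31 wt% Al2O3 ÷ 101.961 g/mol = 0.18939 mol, giving 0.37878 Al and 0.56817 O.
67.94 wt% SiO2 ÷ 60.083 g/mol = 1.13077 mol, giving 1.13077 Si and 2.26154 O.
Oxygen sums to 3.01966; scaling by 8/3.01966 = 2.64930 puts the formula on 8 O.
Na: 0.33850 × 2.64930 = 0.897 atoms per formula unit.

0.897 Na apfu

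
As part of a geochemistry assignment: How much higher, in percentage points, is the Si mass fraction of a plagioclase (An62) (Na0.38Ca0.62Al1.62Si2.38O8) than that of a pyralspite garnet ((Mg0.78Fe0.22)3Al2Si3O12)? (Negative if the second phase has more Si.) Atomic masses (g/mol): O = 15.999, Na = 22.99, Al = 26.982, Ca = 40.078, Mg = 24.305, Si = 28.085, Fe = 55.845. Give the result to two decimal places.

4.69 percentage points

First mineral: 66.842 g Si in 272.130 g formula = 24.56 wt% Si.
Second mineral: 84.255 g Si in 423.938 g formula = 19.87 wt% Si.
24.56% − 19.87% gives a difference of 4.69 percentage points.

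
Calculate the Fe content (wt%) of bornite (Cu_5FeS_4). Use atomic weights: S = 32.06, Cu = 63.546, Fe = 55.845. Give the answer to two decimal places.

11.13 wt%

Formula mass = 5×63.546 + 1×55.845 + 4×32.06 = 501.815 g/mol, of which 55.845 g is Fe.
So Fe makes up 55.845/501.815 = 0.1113 of the mass, i.e. 11.13%.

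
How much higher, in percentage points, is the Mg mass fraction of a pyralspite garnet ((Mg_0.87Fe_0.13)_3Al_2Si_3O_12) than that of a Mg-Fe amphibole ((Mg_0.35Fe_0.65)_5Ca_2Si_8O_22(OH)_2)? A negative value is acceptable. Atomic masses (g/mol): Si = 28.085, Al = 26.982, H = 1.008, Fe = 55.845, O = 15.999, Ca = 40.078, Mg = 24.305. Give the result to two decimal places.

Mg in (Mg_0.87Fe_0.13)_3Al_2Si_3O_12: molar mass 415.423 g/mol; 2.61×24.305 = 63.436 g → 15.27 wt%.
Mg in (Mg_0.35Fe_0.65)_5Ca_2Si_8O_22(OH)_2: molar mass 914.858 g/mol; 1.75×24.305 = 42.534 g → 4.65 wt%.
Difference = 15.27 − 4.65 = 10.62 percentage points.

10.62 percentage points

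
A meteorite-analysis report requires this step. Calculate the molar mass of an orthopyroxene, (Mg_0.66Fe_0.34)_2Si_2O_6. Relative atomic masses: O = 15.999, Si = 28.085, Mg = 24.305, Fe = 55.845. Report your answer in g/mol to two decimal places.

The formula mass is the sum 1.32(24.305) + 0.68(55.845) + 2(28.085) + 6(15.999).

222.22 g/mol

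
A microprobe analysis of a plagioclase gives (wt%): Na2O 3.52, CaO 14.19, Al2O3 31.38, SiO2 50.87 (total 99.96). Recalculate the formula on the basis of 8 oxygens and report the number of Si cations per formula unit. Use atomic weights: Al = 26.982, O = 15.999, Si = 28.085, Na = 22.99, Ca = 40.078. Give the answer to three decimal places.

Na2O: 3.52/61.979 = 0.05679 mol → 0.11358 mol Na, 0.05679 mol O.
CaO: 14.19/56.077 = 0.25304 mol → 0.25304 mol Ca, 0.25304 mol O.
Al2O3: 31.38/101.961 = 0.30776 mol → 0.61552 mol Al, 0.92328 mol O.
SiO2: 50.87/60.083 = 0.84666 mol → 0.84666 mol Si, 1.69332 mol O.
Total oxygen = 2.92643 mol. Normalization factor = 8/2.92643 = 2.73371.
Si per 8 O = 0.84666 × 2.73371 = 2.315.

2.315 Si apfu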